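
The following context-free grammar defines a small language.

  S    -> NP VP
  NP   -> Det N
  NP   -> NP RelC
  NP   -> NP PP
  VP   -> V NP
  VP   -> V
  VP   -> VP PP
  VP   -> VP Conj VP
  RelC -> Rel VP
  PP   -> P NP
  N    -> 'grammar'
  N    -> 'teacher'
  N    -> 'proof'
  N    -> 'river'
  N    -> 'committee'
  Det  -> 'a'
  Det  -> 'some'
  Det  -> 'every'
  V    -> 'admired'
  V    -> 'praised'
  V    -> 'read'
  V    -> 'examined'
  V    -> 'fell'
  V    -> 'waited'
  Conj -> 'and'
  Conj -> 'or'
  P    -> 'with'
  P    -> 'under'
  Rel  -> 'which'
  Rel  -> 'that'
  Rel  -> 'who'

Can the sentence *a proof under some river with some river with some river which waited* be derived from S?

For S → NP VP, every NP-prefix leaves a non-VP remainder: after 'a proof' the remainder is not a VP; after 'a proof under some river' the remainder is not a VP; after 'a proof under some river with some river' the remainder is not a VP (and 1 more).

Ungrammatical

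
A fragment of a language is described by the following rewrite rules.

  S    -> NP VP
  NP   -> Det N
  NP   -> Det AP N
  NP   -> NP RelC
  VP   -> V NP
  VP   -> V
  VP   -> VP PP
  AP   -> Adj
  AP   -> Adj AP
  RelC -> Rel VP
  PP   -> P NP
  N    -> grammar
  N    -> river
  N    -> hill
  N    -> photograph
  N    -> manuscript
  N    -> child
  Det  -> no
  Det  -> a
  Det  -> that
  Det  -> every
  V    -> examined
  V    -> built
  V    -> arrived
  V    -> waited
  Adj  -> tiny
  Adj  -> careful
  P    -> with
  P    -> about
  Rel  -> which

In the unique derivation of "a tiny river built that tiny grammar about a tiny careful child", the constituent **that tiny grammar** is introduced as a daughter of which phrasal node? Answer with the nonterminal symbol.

VP

S
  NP
    Det: a
    AP
      Adj: tiny
    N: river
  VP
    VP
      V: built
      NP
        Det: that
        AP
          Adj: tiny
        N: grammar
    PP
      P: about
      NP
        Det: a
        AP
          Adj: tiny
          AP
            Adj: careful
        N: child
The span 'that tiny grammar' is the NP node built by NP → Det AP N.
Its mother is the VP built by VP → V NP.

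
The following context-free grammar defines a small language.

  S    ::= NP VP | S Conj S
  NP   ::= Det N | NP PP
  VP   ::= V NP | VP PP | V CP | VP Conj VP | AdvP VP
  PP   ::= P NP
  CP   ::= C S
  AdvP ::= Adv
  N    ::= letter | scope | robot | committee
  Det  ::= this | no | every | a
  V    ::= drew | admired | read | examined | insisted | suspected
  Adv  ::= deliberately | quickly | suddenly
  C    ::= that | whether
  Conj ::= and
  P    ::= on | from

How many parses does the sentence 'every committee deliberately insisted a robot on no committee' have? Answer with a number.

3

Two of the 3 distinct bracketings:
[S [NP [Det every] [N committee]] [VP [VP [AdvP [Adv deliberately]] [VP [V insisted] [NP [Det a] [N robot]]]] [PP [P on] [NP [Det no] [N committee]]]]]
[S [NP [Det every] [N committee]] [VP [AdvP [Adv deliberately]] [VP [V insisted] [NP [NP [Det a] [N robot]] [PP [P on] [NP [Det no] [N committee]]]]]]]
The difference turns on whether NP → NP PP is used at the relevant span, versus an alternative expansion of NP.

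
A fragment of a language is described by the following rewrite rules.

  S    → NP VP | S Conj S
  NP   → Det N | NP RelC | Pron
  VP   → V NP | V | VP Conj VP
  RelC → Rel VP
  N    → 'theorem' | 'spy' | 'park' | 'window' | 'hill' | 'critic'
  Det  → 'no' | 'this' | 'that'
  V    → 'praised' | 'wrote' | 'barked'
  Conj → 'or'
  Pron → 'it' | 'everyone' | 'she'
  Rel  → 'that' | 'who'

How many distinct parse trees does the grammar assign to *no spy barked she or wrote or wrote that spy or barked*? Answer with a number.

Two of the 5 distinct bracketings:
[S [NP [Det no] [N spy]] [VP [VP [V barked] [NP [Pron she]]] [Conj or] [VP [VP [V wrote]] [Conj or] [VP [VP [V wrote] [NP [Det that] [N spy]]] [Conj or] [VP [V barked]]]]]]
[S [NP [Det no] [N spy]] [VP [VP [V barked] [NP [Pron she]]] [Conj or] [VP [VP [VP [V wrote]] [Conj or] [VP [V wrote] [NP [Det that] [N spy]]]] [Conj or] [VP [V barked]]]]]
The trees differ in how a recursive rule is bracketed over the same span.

5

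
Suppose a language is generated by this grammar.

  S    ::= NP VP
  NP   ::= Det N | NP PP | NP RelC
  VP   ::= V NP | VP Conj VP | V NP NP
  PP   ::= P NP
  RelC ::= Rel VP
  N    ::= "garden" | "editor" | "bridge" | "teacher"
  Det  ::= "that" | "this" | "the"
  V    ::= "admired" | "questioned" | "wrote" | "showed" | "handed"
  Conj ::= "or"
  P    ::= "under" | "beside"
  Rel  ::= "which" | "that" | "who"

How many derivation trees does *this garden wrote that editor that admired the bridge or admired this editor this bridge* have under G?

Two of the 3 distinct bracketings:
[S [NP [Det this] [N garden]] [VP [V wrote] [NP [NP [Det that] [N editor]] [RelC [Rel that] [VP [VP [V admired] [NP [Det the] [N bridge]]] [Conj or] [VP [V admired] [NP [Det this] [N editor]] [NP [Det this] [N bridge]]]]]]]]
[S [NP [Det this] [N garden]] [VP [VP [V wrote] [NP [NP [Det that] [N editor]] [RelC [Rel that] [VP [V admired] [NP [Det the] [N bridge]]]]]] [Conj or] [VP [V admired] [NP [Det this] [N editor]] [NP [Det this] [N bridge]]]]]
The trees differ in how a recursive rule is bracketed over the same span.

3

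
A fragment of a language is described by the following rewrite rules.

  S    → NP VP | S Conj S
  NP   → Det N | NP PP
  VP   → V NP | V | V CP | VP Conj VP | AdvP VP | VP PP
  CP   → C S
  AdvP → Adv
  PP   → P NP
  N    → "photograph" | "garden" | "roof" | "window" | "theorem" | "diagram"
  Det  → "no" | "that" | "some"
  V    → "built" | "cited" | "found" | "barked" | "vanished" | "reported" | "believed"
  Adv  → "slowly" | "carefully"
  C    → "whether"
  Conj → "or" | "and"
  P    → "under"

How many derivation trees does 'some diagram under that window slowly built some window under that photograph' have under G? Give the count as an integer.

Two of the 3 distinct bracketings:
[S [NP [NP [Det some] [N diagram]] [PP [P under] [NP [Det that] [N window]]]] [VP [AdvP [Adv slowly]] [VP [V built] [NP [NP [Det some] [N window]] [PP [P under] [NP [Det that] [N photograph]]]]]]]
[S [NP [NP [Det some] [N diagram]] [PP [P under] [NP [Det that] [N window]]]] [VP [AdvP [Adv slowly]] [VP [VP [V built] [NP [Det some] [N window]]] [PP [P under] [NP [Det that] [N photograph]]]]]]
The difference turns on whether VP → VP PP is used at the relevant span, versus an alternative expansion of VP.

3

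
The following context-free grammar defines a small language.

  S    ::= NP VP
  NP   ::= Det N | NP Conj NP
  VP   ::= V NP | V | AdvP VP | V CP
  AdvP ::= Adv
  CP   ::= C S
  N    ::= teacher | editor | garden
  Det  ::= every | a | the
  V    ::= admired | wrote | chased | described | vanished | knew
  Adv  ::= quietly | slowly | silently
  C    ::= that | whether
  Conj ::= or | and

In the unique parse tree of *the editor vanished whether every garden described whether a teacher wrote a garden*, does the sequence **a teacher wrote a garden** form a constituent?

Yes

[S [NP [Det the] [N editor]] [VP [V vanished] [CP [C whether] [S [NP [Det every] [N garden]] [VP [V described] [CP [C whether] [S [NP [Det a] [N teacher]] [VP [V wrote] [NP [Det a] [N garden]]]]]]]]]]
The words 'a teacher wrote a garden' are exhaustively dominated by a single S node (built by S → NP VP), so they form a constituent.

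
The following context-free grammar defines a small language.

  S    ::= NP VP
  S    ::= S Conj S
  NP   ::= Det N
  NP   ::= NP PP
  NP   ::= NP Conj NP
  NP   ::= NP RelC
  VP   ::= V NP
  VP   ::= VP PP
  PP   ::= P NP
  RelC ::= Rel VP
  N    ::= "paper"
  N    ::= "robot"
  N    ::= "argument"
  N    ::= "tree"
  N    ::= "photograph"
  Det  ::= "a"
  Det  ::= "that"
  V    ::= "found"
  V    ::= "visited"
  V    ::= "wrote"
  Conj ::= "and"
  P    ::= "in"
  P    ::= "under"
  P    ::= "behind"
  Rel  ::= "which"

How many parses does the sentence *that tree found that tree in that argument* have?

2

The two bracketings:
[S [NP [Det that] [N tree]] [VP [V found] [NP [NP [Det that] [N tree]] [PP [P in] [NP [Det that] [N argument]]]]]]
[S [NP [Det that] [N tree]] [VP [VP [V found] [NP [Det that] [N tree]]] [PP [P in] [NP [Det that] [N argument]]]]]
The difference turns on whether NP → NP PP is used at the relevant span, versus an alternative expansion of NP.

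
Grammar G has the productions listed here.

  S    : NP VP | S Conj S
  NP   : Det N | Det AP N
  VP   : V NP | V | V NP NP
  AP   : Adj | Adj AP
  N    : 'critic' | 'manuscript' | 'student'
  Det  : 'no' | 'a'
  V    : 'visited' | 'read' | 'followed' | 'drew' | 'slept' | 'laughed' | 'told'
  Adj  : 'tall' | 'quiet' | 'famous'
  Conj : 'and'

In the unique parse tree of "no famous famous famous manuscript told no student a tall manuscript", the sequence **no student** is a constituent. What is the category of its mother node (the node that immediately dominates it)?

S
  NP
    Det: no
    AP
      Adj: famous
      AP
        Adj: famous
        AP
          Adj: famous
    N: manuscript
  VP
    V: told
    NP
      Det: no
      N: student
    NP
      Det: a
      AP
        Adj: tall
      N: manuscript
The span 'no student' is the NP node built by NP → Det N.
Its mother is the VP built by VP → V NP NP.

VP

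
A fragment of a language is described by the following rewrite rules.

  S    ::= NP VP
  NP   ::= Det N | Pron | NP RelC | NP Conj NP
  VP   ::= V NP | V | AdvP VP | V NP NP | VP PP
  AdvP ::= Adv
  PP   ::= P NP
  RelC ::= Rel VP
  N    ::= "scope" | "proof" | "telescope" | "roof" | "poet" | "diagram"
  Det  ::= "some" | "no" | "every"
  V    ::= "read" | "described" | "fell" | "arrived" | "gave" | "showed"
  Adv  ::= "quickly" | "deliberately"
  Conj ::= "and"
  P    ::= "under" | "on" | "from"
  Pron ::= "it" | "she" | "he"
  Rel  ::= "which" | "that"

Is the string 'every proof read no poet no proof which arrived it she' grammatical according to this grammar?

[S [NP [Det every] [N proof]] [VP [V read] [NP [Det no] [N poet]] [NP [NP [Det no] [N proof]] [RelC [Rel which] [VP [V arrived] [NP [Pron it]] [NP [Pron she]]]]]]]
Every word is introduced by a lexical rule and the phrasal rules combine the resulting categories into a single S.

Grammatical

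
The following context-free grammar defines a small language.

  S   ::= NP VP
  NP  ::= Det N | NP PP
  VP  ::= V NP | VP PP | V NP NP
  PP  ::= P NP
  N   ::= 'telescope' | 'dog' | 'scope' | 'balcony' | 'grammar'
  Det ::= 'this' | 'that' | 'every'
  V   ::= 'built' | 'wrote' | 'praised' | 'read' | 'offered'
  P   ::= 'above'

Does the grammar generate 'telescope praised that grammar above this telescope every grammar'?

Ungrammatical

For S → NP VP, no prefix of the string parses as an NP.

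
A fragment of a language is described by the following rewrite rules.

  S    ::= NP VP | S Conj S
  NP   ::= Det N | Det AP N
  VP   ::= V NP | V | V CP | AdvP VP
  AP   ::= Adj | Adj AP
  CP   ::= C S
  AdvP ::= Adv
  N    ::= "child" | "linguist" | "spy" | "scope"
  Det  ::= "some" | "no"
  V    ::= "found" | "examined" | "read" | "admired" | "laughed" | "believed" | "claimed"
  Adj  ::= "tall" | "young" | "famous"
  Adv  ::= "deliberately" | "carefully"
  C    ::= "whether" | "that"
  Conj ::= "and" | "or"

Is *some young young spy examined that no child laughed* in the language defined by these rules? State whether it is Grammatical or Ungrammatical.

S
  NP
    Det: some
    AP
      Adj: young
      AP
        Adj: young
    N: spy
  VP
    V: examined
    CP
      C: that
      S
        NP
          Det: no
          N: child
        VP
          V: laughed
Every word is introduced by a lexical rule and the phrasal rules combine the resulting categories into a single S.

Grammatical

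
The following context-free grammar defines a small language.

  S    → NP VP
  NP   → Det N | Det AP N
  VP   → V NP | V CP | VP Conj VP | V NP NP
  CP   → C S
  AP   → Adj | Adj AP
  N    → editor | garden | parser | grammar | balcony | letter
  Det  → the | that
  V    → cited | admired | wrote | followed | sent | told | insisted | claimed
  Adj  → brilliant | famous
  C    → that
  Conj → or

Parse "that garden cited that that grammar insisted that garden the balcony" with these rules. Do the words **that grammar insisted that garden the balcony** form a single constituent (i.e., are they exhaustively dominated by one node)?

[S [NP [Det that] [N garden]] [VP [V cited] [CP [C that] [S [NP [Det that] [N grammar]] [VP [V insisted] [NP [Det that] [N garden]] [NP [Det the] [N balcony]]]]]]]
The words 'that grammar insisted that garden the balcony' are exhaustively dominated by a single S node (built by S → NP VP), so they form a constituent.

Yes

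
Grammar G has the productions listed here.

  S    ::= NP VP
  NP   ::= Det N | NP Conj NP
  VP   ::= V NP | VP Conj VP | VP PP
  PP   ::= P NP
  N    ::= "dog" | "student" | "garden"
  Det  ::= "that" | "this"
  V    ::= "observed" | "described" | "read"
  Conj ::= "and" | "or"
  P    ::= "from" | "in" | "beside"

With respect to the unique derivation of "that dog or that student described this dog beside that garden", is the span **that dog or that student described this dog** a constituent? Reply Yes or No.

[S [NP [NP [Det that] [N dog]] [Conj or] [NP [Det that] [N student]]] [VP [VP [V described] [NP [Det this] [N dog]]] [PP [P beside] [NP [Det that] [N garden]]]]]
The smallest constituent containing 'that dog or that student described this dog' is the S spanning 'that dog or that student described this dog beside that garden'; no single node in the tree dominates exactly the given words.

No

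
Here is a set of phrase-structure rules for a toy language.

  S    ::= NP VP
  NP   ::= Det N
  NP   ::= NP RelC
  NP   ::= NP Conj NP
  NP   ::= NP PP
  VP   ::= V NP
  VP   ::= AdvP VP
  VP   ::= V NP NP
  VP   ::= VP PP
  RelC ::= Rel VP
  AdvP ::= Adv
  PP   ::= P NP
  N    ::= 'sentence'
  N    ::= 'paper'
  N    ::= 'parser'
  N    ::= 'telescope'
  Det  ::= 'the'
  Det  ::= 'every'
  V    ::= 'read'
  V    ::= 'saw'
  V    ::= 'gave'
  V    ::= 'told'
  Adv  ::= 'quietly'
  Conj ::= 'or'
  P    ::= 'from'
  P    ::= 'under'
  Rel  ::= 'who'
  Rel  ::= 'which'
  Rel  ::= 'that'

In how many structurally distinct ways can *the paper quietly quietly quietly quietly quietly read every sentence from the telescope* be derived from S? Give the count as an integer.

Two of the 7 distinct bracketings:
[S [NP [Det the] [N paper]] [VP [AdvP [Adv quietly]] [VP [AdvP [Adv quietly]] [VP [AdvP [Adv quietly]] [VP [AdvP [Adv quietly]] [VP [AdvP [Adv quietly]] [VP [V read] [NP [NP [Det every] [N sentence]] [PP [P from] [NP [Det the] [N telescope]]]]]]]]]]]
[S [NP [Det the] [N paper]] [VP [AdvP [Adv quietly]] [VP [AdvP [Adv quietly]] [VP [AdvP [Adv quietly]] [VP [AdvP [Adv quietly]] [VP [AdvP [Adv quietly]] [VP [VP [V read] [NP [Det every] [N sentence]]] [PP [P from] [NP [Det the] [N telescope]]]]]]]]]]
The difference turns on whether NP → NP PP is used at the relevant span, versus an alternative expansion of NP.

7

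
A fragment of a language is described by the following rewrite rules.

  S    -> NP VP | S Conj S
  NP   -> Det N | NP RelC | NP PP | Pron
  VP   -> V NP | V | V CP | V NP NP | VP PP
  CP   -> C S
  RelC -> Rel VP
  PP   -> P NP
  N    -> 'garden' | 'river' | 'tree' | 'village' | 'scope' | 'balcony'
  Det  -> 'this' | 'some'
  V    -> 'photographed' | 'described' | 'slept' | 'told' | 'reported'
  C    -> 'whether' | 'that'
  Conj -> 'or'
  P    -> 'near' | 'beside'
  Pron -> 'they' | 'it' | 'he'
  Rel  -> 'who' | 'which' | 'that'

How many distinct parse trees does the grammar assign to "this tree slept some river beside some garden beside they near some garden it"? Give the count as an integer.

5

Two of the 5 distinct bracketings:
[S [NP [Det this] [N tree]] [VP [V slept] [NP [NP [Det some] [N river]] [PP [P beside] [NP [NP [Det some] [N garden]] [PP [P beside] [NP [NP [Pron they]] [PP [P near] [NP [Det some] [N garden]]]]]]]] [NP [Pron it]]]]
[S [NP [Det this] [N tree]] [VP [V slept] [NP [NP [Det some] [N river]] [PP [P beside] [NP [NP [NP [Det some] [N garden]] [PP [P beside] [NP [Pron they]]]] [PP [P near] [NP [Det some] [N garden]]]]]] [NP [Pron it]]]]
The trees differ in how a recursive rule is bracketed over the same span.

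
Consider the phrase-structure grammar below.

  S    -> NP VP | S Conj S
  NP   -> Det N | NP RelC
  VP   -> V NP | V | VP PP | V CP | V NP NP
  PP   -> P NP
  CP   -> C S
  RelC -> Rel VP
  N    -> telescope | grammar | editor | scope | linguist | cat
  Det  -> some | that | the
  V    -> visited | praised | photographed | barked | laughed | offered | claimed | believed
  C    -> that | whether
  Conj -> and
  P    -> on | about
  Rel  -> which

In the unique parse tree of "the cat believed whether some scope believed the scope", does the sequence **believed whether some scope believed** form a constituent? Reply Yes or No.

No

[S [NP [Det the] [N cat]] [VP [V believed] [CP [C whether] [S [NP [Det some] [N scope]] [VP [V believed] [NP [Det the] [N scope]]]]]]]
The smallest constituent containing 'believed whether some scope believed' is the VP spanning 'believed whether some scope believed the scope'; no single node in the tree dominates exactly the given words.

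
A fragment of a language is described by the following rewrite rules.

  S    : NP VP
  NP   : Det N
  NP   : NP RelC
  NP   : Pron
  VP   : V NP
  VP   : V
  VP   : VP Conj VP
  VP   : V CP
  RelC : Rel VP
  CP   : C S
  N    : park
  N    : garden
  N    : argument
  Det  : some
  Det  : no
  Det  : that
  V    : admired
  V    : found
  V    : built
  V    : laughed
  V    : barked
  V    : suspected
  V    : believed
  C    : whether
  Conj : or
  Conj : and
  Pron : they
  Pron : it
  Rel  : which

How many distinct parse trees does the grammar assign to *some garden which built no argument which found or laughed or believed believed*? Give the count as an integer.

7

Two of the 7 distinct bracketings:
[S [NP [NP [Det some] [N garden]] [RelC [Rel which] [VP [V built] [NP [NP [Det no] [N argument]] [RelC [Rel which] [VP [VP [V found]] [Conj or] [VP [VP [V laughed]] [Conj or] [VP [V believed]]]]]]]]] [VP [V believed]]]
[S [NP [NP [Det some] [N garden]] [RelC [Rel which] [VP [V built] [NP [NP [Det no] [N argument]] [RelC [Rel which] [VP [VP [VP [V found]] [Conj or] [VP [V laughed]]] [Conj or] [VP [V believed]]]]]]]] [VP [V believed]]]
The trees differ in how a recursive rule is bracketed over the same span.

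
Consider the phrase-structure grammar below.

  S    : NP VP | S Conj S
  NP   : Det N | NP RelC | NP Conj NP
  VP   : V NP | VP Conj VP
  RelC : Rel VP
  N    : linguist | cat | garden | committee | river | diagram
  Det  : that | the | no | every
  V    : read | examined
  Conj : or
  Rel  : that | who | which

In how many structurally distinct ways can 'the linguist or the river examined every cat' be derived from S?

[S [NP [NP [Det the] [N linguist]] [Conj or] [NP [Det the] [N river]]] [VP [V examined] [NP [Det every] [N cat]]]]
No rule offers an alternative attachment or grouping for any span, so this is the only derivation.

1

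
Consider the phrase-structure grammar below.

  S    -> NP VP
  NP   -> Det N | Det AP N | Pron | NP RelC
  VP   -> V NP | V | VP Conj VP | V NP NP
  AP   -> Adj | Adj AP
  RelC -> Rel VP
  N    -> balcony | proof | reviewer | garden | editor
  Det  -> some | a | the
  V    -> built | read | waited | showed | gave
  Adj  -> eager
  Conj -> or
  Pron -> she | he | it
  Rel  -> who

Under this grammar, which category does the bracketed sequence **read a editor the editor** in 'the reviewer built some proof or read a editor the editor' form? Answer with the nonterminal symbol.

[S [NP [Det the] [N reviewer]] [VP [VP [V built] [NP [Det some] [N proof]]] [Conj or] [VP [V read] [NP [Det a] [N editor]] [NP [Det the] [N editor]]]]]
The span 'read a editor the editor' is the VP node built by VP → V NP NP.

VP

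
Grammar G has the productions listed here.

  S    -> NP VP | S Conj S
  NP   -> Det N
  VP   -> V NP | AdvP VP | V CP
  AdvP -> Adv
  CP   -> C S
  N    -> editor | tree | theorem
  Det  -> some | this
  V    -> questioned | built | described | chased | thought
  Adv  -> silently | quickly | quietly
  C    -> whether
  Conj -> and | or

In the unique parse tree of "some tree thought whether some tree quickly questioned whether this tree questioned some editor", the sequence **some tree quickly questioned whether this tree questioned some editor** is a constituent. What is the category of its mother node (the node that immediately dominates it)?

CP

S
  NP
    Det: some
    N: tree
  VP
    V: thought
    CP
      C: whether
      S
        NP
          Det: some
          N: tree
        VP
          AdvP
            Adv: quickly
          VP
            V: questioned
            CP
              C: whether
              S
                NP
                  Det: this
                  N: tree
                VP
                  V: questioned
                  NP
                    Det: some
                    N: editor
The span 'some tree quickly questioned whether this tree questioned some editor' is the S node built by S → NP VP.
Its mother is the CP built by CP → C S.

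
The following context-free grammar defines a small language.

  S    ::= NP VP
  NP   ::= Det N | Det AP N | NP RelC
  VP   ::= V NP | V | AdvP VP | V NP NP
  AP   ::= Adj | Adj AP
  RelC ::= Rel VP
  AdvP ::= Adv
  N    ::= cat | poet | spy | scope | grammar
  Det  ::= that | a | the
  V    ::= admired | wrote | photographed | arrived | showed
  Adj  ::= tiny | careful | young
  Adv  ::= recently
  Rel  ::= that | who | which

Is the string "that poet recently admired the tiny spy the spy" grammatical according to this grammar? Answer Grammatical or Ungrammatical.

Grammatical

S
  NP
    Det: that
    N: poet
  VP
    AdvP
      Adv: recently
    VP
      V: admired
      NP
        Det: the
        AP
          Adj: tiny
        N: spy
      NP
        Det: the
        N: spy
Every word is introduced by a lexical rule and the phrasal rules combine the resulting categories into a single S.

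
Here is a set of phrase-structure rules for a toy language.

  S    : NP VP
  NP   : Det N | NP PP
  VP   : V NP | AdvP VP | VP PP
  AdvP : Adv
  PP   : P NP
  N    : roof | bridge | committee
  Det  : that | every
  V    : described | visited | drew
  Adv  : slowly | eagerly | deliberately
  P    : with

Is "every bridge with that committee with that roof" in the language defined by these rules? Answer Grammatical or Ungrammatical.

Ungrammatical

For S → NP VP, every NP-prefix leaves a non-VP remainder: after 'every bridge' the remainder is not a VP; after 'every bridge with that committee' the remainder is not a VP.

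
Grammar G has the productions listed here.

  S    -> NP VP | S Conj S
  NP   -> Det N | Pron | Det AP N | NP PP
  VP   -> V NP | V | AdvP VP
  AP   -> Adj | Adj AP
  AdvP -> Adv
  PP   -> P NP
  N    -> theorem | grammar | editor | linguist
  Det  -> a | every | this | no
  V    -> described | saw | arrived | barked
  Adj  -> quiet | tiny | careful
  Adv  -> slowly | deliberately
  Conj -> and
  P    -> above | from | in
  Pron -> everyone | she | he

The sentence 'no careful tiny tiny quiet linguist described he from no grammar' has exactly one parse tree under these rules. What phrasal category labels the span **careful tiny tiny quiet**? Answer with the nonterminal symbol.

AP

S
  NP
    Det: no
    AP
      Adj: careful
      AP
        Adj: tiny
        AP
          Adj: tiny
          AP
            Adj: quiet
    N: linguist
  VP
    V: described
    NP
      NP
        Pron: he
      PP
        P: from
        NP
          Det: no
          N: grammar
The span 'careful tiny tiny quiet' is the AP node built by AP → Adj AP.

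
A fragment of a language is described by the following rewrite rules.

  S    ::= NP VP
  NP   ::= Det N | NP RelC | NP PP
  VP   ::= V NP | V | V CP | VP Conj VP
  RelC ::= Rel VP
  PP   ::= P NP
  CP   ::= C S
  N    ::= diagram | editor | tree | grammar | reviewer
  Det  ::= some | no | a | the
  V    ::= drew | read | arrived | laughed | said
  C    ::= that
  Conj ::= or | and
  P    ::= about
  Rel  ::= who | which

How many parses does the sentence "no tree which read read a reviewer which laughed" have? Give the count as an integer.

1

[S [NP [NP [Det no] [N tree]] [RelC [Rel which] [VP [V read]]]] [VP [V read] [NP [NP [Det a] [N reviewer]] [RelC [Rel which] [VP [V laughed]]]]]]
No rule offers an alternative attachment or grouping for any span, so this is the only derivation.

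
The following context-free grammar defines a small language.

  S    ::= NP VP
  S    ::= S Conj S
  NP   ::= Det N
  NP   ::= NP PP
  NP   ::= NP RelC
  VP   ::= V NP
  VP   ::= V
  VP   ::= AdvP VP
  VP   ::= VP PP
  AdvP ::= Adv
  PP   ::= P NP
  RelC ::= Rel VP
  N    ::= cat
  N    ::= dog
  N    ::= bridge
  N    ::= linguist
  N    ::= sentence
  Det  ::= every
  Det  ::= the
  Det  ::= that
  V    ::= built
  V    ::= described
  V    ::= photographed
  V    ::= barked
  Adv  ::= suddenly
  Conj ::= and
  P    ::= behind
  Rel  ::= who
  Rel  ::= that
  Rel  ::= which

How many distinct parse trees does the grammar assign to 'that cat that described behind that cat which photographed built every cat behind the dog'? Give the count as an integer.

8

Two of the 8 distinct bracketings:
[S [NP [NP [NP [Det that] [N cat]] [RelC [Rel that] [VP [V described]]]] [PP [P behind] [NP [NP [Det that] [N cat]] [RelC [Rel which] [VP [V photographed]]]]]] [VP [V built] [NP [NP [Det every] [N cat]] [PP [P behind] [NP [Det the] [N dog]]]]]]
[S [NP [NP [NP [Det that] [N cat]] [RelC [Rel that] [VP [V described]]]] [PP [P behind] [NP [NP [Det that] [N cat]] [RelC [Rel which] [VP [V photographed]]]]]] [VP [VP [V built] [NP [Det every] [N cat]]] [PP [P behind] [NP [Det the] [N dog]]]]]
The difference turns on whether VP → VP PP is used at the relevant span, versus an alternative expansion of VP.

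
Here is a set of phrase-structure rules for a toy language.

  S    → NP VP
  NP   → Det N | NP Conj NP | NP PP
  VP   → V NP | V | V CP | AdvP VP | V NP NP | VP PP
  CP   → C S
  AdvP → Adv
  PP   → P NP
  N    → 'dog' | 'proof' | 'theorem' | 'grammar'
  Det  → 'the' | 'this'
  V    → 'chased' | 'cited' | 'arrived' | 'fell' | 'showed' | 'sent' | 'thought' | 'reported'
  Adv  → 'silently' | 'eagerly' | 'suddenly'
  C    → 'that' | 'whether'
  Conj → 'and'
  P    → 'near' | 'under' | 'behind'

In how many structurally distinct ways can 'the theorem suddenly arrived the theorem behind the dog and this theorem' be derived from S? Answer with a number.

Two of the 4 distinct bracketings:
[S [NP [Det the] [N theorem]] [VP [AdvP [Adv suddenly]] [VP [V arrived] [NP [NP [NP [Det the] [N theorem]] [PP [P behind] [NP [Det the] [N dog]]]] [Conj and] [NP [Det this] [N theorem]]]]]]
[S [NP [Det the] [N theorem]] [VP [AdvP [Adv suddenly]] [VP [V arrived] [NP [NP [Det the] [N theorem]] [PP [P behind] [NP [NP [Det the] [N dog]] [Conj and] [NP [Det this] [N theorem]]]]]]]]
The trees differ in how a recursive rule is bracketed over the same span.

4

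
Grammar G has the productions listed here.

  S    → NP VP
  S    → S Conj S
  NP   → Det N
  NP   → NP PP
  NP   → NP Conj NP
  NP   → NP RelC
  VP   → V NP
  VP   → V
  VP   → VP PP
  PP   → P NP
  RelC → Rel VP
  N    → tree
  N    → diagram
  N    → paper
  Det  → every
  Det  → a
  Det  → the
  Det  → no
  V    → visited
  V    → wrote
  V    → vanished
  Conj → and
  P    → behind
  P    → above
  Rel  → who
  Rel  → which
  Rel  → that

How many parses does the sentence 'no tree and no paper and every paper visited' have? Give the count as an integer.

The two bracketings:
[S [NP [NP [Det no] [N tree]] [Conj and] [NP [NP [Det no] [N paper]] [Conj and] [NP [Det every] [N paper]]]] [VP [V visited]]]
[S [NP [NP [NP [Det no] [N tree]] [Conj and] [NP [Det no] [N paper]]] [Conj and] [NP [Det every] [N paper]]] [VP [V visited]]]
The trees differ in how a recursive rule is bracketed over the same span.

2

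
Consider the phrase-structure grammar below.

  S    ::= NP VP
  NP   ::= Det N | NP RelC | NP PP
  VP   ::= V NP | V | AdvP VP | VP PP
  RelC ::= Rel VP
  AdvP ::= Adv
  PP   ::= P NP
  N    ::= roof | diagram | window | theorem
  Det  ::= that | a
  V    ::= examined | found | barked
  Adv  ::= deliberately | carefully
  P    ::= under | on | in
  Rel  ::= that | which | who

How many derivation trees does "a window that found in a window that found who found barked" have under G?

6

Two of the 6 distinct bracketings:
[S [NP [NP [Det a] [N window]] [RelC [Rel that] [VP [VP [V found]] [PP [P in] [NP [NP [NP [Det a] [N window]] [RelC [Rel that] [VP [V found]]]] [RelC [Rel who] [VP [V found]]]]]]]] [VP [V barked]]]
[S [NP [NP [NP [Det a] [N window]] [RelC [Rel that] [VP [VP [V found]] [PP [P in] [NP [NP [Det a] [N window]] [RelC [Rel that] [VP [V found]]]]]]]] [RelC [Rel who] [VP [V found]]]] [VP [V barked]]]
The trees differ in how a recursive rule is bracketed over the same span.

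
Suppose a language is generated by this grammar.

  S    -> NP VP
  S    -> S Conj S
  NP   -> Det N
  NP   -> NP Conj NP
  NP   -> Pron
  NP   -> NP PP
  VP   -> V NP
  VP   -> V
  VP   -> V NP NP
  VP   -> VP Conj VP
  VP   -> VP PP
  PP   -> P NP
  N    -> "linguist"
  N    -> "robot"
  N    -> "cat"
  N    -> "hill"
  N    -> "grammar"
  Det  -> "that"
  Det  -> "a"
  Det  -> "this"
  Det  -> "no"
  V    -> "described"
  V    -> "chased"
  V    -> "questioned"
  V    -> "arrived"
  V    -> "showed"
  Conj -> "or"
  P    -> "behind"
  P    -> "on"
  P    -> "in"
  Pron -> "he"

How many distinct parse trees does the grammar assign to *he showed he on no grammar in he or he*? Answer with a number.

9

Two of the 9 distinct bracketings:
[S [NP [Pron he]] [VP [V showed] [NP [NP [NP [Pron he]] [PP [P on] [NP [NP [Det no] [N grammar]] [PP [P in] [NP [Pron he]]]]]] [Conj or] [NP [Pron he]]]]]
[S [NP [Pron he]] [VP [V showed] [NP [NP [NP [NP [Pron he]] [PP [P on] [NP [Det no] [N grammar]]]] [PP [P in] [NP [Pron he]]]] [Conj or] [NP [Pron he]]]]]
The trees differ in how a recursive rule is bracketed over the same span.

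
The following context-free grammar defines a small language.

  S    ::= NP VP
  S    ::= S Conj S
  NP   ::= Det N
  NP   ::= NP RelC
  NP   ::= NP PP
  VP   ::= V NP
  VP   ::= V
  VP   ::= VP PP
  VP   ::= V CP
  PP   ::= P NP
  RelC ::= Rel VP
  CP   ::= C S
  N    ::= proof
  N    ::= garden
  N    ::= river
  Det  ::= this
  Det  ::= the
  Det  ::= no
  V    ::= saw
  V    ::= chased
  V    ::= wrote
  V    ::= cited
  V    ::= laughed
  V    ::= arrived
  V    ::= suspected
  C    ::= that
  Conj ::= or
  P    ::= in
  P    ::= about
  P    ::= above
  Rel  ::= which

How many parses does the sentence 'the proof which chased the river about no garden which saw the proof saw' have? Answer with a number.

Two of the 7 distinct bracketings:
[S [NP [NP [Det the] [N proof]] [RelC [Rel which] [VP [V chased] [NP [NP [NP [Det the] [N river]] [PP [P about] [NP [Det no] [N garden]]]] [RelC [Rel which] [VP [V saw] [NP [Det the] [N proof]]]]]]]] [VP [V saw]]]
[S [NP [NP [Det the] [N proof]] [RelC [Rel which] [VP [V chased] [NP [NP [Det the] [N river]] [PP [P about] [NP [NP [Det no] [N garden]] [RelC [Rel which] [VP [V saw] [NP [Det the] [N proof]]]]]]]]]] [VP [V saw]]]
The trees differ in how a recursive rule is bracketed over the same span.

7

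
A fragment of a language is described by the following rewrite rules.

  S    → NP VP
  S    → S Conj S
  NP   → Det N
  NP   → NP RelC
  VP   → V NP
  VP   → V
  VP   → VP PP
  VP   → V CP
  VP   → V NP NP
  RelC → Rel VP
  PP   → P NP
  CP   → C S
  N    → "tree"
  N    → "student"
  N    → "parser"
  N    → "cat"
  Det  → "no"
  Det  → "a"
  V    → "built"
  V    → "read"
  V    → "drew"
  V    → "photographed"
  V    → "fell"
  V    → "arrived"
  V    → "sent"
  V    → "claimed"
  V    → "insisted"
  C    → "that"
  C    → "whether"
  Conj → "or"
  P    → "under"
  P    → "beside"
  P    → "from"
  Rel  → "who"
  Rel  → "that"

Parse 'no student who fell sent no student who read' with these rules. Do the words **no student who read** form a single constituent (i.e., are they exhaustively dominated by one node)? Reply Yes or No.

[S [NP [NP [Det no] [N student]] [RelC [Rel who] [VP [V fell]]]] [VP [V sent] [NP [NP [Det no] [N student]] [RelC [Rel who] [VP [V read]]]]]]
The words 'no student who read' are exhaustively dominated by a single NP node (built by NP → NP RelC), so they form a constituent.

Yes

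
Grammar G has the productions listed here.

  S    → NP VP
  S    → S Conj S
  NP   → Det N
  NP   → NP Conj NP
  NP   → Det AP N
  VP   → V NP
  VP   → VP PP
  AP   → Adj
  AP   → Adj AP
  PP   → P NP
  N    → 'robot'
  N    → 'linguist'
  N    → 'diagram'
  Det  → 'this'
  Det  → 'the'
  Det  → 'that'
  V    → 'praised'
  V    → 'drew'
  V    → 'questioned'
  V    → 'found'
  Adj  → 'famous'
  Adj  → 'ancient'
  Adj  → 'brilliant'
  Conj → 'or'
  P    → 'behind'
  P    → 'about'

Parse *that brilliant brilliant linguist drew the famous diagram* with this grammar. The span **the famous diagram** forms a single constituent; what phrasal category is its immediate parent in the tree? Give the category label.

[S [NP [Det that] [AP [Adj brilliant] [AP [Adj brilliant]]] [N linguist]] [VP [V drew] [NP [Det the] [AP [Adj famous]] [N diagram]]]]
The span 'the famous diagram' is the NP node built by NP → Det AP N.
Its mother is the VP built by VP → V NP.

VP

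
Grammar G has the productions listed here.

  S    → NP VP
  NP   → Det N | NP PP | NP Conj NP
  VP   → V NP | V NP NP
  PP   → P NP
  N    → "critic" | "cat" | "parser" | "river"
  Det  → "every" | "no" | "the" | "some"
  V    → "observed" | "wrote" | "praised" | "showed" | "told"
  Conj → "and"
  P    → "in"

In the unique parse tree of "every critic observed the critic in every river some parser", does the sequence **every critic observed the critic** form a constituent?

[S [NP [Det every] [N critic]] [VP [V observed] [NP [NP [Det the] [N critic]] [PP [P in] [NP [Det every] [N river]]]] [NP [Det some] [N parser]]]]
The smallest constituent containing 'every critic observed the critic' is the S spanning 'every critic observed the critic in every river some parser'; no single node in the tree dominates exactly the given words.

No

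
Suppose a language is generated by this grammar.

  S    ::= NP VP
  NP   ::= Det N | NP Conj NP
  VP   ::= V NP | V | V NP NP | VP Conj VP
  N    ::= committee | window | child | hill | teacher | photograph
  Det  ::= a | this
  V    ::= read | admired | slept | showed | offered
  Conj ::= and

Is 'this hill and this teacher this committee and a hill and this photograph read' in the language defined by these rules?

For S → NP VP, every NP-prefix leaves a non-VP remainder: after 'this hill' the remainder is not a VP; after 'this hill and this teacher' the remainder is not a VP.

Ungrammatical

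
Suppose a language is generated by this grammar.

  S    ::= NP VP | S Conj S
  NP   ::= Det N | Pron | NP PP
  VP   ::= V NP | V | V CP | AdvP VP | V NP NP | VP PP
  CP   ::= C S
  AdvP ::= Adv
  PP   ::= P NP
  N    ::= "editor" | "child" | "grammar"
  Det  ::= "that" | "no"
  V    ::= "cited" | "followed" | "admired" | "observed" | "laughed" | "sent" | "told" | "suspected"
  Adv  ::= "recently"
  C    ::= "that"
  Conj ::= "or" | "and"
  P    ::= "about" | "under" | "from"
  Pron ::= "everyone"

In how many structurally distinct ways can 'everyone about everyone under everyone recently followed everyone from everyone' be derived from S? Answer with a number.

Two of the 6 distinct bracketings:
[S [NP [NP [Pron everyone]] [PP [P about] [NP [NP [Pron everyone]] [PP [P under] [NP [Pron everyone]]]]]] [VP [AdvP [Adv recently]] [VP [V followed] [NP [NP [Pron everyone]] [PP [P from] [NP [Pron everyone]]]]]]]
[S [NP [NP [Pron everyone]] [PP [P about] [NP [NP [Pron everyone]] [PP [P under] [NP [Pron everyone]]]]]] [VP [AdvP [Adv recently]] [VP [VP [V followed] [NP [Pron everyone]]] [PP [P from] [NP [Pron everyone]]]]]]
The difference turns on whether VP → VP PP is used at the relevant span, versus an alternative expansion of VP.

6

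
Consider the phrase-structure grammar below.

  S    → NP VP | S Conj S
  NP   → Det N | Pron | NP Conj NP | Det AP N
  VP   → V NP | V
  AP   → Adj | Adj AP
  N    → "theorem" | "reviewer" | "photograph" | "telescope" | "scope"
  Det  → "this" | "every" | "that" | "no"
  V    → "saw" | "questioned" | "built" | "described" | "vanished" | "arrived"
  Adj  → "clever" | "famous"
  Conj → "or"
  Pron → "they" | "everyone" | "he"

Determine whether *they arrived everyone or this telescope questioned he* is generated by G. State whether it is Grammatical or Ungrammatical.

[S [S [NP [Pron they]] [VP [V arrived] [NP [Pron everyone]]]] [Conj or] [S [NP [Det this] [N telescope]] [VP [V questioned] [NP [Pron he]]]]]
The bracketing above is licensed at every node by one of the given productions, with S at the root.

Grammatical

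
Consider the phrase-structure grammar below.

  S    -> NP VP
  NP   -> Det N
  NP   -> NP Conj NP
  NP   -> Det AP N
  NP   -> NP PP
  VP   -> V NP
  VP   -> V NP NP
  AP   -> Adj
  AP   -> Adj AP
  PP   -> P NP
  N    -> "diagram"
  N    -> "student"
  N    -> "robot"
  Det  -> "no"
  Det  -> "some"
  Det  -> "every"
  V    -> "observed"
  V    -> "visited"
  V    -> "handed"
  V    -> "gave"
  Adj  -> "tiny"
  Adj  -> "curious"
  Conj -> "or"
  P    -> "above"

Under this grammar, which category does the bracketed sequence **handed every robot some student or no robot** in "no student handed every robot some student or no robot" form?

VP

[S [NP [Det no] [N student]] [VP [V handed] [NP [Det every] [N robot]] [NP [NP [Det some] [N student]] [Conj or] [NP [Det no] [N robot]]]]]
The span 'handed every robot some student or no robot' is the VP node built by VP → V NP NP.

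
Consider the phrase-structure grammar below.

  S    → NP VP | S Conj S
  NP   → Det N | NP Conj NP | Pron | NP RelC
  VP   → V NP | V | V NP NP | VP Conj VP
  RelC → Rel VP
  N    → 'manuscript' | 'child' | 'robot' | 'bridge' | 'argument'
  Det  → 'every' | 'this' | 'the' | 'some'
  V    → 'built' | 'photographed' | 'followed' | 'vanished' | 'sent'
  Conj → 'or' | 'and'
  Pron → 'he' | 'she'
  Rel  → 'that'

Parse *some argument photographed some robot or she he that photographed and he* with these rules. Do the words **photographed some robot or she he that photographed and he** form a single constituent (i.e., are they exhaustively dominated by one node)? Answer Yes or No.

[S [NP [Det some] [N argument]] [VP [V photographed] [NP [NP [Det some] [N robot]] [Conj or] [NP [Pron she]]] [NP [NP [NP [Pron he]] [RelC [Rel that] [VP [V photographed]]]] [Conj and] [NP [Pron he]]]]]
The words 'photographed some robot or she he that photographed and he' are exhaustively dominated by a single VP node (built by VP → V NP NP), so they form a constituent.

Yes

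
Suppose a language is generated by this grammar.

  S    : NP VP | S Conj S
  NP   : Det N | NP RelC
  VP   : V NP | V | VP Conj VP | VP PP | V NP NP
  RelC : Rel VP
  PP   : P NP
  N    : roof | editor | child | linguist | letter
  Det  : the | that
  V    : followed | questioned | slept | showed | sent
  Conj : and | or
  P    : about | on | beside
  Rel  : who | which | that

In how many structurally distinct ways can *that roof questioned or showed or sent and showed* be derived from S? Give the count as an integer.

Two of the 5 distinct bracketings:
[S [NP [Det that] [N roof]] [VP [VP [V questioned]] [Conj or] [VP [VP [V showed]] [Conj or] [VP [VP [V sent]] [Conj and] [VP [V showed]]]]]]
[S [NP [Det that] [N roof]] [VP [VP [V questioned]] [Conj or] [VP [VP [VP [V showed]] [Conj or] [VP [V sent]]] [Conj and] [VP [V showed]]]]]
The trees differ in how a recursive rule is bracketed over the same span.

5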